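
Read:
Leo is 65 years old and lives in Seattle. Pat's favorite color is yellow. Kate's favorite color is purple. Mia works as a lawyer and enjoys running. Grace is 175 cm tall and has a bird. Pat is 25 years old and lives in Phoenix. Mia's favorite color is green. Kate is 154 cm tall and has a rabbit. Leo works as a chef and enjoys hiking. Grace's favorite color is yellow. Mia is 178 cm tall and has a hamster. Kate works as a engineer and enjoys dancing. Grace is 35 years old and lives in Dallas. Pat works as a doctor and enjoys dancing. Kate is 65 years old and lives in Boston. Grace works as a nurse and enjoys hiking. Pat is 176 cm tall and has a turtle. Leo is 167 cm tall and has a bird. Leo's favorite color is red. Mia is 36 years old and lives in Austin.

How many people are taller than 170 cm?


Taller than 170: 3

3


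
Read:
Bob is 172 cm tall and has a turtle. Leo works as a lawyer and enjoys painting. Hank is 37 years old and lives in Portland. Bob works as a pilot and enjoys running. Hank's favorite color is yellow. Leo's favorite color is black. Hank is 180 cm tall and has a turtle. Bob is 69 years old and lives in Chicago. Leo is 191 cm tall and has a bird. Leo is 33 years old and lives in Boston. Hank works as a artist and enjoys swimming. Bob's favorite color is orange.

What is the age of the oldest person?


Oldest: Bob at 69

69


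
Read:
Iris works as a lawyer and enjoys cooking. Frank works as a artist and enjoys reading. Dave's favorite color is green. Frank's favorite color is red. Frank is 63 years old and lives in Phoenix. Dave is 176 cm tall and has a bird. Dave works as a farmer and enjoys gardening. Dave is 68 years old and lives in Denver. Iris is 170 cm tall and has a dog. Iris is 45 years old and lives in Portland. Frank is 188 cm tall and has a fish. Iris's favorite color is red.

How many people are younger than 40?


Filter: 0

0


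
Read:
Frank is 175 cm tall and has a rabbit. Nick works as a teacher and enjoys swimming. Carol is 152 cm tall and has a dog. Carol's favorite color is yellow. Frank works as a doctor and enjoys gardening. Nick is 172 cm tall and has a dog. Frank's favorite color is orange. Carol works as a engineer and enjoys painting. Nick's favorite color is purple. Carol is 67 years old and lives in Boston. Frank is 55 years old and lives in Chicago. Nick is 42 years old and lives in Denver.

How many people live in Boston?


Count in Boston: 1

1


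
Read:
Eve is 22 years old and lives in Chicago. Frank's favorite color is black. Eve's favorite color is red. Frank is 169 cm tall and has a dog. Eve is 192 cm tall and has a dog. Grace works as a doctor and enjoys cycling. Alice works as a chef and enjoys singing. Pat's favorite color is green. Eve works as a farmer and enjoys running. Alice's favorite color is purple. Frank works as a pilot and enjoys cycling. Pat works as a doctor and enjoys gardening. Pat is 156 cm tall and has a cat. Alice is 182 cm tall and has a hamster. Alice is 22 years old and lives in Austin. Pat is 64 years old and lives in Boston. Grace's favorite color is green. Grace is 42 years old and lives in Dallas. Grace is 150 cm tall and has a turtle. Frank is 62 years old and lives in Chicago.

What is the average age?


Sum=212, n=5, avg=42.4

42.4


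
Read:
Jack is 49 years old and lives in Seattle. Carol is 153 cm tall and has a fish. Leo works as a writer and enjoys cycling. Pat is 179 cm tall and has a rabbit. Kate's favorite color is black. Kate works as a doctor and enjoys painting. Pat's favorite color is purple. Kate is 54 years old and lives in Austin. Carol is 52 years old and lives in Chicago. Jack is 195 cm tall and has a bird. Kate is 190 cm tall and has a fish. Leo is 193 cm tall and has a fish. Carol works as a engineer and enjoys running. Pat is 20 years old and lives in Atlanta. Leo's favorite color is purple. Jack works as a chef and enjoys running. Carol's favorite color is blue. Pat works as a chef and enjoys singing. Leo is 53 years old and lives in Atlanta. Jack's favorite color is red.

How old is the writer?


The writer is Leo, age 53

53


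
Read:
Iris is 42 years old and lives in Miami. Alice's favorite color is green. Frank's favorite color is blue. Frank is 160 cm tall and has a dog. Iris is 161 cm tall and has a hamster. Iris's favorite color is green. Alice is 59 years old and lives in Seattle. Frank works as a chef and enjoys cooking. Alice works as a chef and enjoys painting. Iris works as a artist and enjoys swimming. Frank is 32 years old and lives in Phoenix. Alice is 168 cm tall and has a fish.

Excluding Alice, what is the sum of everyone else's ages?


Sum (excluding Alice): 74

74


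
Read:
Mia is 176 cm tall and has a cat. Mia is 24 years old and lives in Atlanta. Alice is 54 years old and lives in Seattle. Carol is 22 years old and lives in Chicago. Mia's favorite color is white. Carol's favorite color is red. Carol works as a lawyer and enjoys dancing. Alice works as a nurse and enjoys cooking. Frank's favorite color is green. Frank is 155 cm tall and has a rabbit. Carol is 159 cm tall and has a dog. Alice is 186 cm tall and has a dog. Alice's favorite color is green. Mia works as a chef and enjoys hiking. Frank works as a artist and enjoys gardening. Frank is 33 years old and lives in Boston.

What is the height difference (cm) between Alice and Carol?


|186 - 159| = 27

27


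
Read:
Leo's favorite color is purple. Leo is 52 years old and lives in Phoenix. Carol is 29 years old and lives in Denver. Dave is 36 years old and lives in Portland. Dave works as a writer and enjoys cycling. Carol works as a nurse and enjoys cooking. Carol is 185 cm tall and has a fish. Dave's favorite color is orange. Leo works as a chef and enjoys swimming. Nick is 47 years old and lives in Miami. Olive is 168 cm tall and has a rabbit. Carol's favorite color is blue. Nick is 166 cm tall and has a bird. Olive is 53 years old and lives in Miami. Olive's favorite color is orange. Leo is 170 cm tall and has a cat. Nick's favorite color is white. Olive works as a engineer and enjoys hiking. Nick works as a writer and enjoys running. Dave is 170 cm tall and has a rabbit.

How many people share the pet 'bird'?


Count: 1

1


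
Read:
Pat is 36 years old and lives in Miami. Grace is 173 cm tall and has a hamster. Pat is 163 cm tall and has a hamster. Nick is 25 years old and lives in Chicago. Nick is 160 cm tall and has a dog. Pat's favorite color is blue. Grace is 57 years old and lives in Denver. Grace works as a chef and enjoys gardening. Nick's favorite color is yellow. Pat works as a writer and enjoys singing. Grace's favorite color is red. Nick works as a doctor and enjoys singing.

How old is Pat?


Pat is 36 years old

36


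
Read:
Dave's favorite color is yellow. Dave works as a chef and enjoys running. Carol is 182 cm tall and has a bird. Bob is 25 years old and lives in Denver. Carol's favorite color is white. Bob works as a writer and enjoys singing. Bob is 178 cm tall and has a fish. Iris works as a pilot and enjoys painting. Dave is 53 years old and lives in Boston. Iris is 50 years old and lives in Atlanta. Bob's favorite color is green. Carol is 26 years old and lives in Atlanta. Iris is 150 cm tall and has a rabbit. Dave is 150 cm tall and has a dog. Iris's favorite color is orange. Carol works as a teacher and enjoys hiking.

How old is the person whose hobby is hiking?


Person with hobby=hiking is Carol, age 26

26


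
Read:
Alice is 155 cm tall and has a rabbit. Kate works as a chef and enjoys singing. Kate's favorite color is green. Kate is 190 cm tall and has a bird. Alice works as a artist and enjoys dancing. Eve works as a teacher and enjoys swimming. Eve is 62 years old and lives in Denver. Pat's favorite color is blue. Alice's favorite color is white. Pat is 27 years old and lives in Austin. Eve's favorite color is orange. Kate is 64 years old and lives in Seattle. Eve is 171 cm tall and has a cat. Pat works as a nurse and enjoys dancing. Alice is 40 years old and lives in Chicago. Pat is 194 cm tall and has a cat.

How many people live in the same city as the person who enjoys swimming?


Person with hobby swimming is Eve, city Denver. Count = 1

1


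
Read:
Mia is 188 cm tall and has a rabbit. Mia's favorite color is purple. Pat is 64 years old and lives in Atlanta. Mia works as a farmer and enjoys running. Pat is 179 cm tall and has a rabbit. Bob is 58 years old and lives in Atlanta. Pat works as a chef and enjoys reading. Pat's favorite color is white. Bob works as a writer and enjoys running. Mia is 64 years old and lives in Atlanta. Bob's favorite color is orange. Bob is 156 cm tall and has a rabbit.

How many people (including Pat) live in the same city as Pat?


Pat lives in Atlanta. Count = 3

3


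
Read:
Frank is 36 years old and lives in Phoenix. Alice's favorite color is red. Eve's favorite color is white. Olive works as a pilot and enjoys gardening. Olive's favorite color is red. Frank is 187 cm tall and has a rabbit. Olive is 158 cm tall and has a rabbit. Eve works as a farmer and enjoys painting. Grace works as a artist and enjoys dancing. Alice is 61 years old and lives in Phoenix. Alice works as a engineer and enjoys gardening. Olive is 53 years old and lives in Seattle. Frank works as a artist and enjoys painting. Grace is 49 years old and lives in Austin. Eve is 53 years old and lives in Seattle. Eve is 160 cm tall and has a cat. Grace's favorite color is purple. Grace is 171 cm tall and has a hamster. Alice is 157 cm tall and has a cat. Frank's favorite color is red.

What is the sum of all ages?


61+36+53+49+53 = 252

252


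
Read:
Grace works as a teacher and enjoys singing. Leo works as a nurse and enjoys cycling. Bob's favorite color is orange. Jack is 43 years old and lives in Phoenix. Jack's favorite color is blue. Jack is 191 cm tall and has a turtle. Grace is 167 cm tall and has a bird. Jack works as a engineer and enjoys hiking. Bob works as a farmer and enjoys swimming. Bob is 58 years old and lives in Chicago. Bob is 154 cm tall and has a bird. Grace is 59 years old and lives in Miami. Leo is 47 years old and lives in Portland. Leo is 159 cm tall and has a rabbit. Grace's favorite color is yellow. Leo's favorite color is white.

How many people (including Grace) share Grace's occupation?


Grace is a teacher. Count = 1

1


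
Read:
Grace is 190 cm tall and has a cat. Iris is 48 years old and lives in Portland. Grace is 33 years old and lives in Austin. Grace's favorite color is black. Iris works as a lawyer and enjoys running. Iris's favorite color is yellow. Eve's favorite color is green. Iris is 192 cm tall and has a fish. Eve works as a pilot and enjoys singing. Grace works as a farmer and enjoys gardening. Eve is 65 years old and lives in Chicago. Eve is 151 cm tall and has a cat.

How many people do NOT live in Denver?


Not in Denver: 3

3


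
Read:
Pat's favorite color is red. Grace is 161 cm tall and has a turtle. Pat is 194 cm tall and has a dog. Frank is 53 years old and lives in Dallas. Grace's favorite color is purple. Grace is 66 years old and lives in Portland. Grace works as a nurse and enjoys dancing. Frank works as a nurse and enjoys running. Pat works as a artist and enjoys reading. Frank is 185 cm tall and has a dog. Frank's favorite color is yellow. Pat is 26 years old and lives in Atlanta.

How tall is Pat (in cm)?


Pat is 194 cm tall

194


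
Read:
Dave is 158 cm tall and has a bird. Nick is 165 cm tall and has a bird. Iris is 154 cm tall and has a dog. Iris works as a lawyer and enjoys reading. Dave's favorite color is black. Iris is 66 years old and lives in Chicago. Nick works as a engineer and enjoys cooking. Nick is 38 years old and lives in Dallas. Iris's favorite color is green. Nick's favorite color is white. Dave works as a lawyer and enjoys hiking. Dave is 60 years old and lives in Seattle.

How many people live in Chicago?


Count in Chicago: 1

1


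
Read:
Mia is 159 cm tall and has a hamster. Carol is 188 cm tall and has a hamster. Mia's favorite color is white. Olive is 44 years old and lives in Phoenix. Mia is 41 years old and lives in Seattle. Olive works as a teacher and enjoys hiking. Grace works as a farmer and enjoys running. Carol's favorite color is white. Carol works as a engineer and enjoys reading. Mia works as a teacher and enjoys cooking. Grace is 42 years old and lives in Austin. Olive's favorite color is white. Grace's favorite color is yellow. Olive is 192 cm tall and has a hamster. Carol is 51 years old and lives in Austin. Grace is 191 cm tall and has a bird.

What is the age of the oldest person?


Oldest: Carol at 51

51


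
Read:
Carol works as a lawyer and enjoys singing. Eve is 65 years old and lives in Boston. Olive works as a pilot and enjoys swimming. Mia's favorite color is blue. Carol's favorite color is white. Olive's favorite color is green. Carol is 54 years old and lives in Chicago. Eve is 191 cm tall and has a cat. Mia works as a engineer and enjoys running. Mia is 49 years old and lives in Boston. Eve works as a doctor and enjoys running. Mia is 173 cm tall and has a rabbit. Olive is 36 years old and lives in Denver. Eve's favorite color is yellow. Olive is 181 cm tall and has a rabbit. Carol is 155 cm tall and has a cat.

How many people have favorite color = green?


Count: 1

1


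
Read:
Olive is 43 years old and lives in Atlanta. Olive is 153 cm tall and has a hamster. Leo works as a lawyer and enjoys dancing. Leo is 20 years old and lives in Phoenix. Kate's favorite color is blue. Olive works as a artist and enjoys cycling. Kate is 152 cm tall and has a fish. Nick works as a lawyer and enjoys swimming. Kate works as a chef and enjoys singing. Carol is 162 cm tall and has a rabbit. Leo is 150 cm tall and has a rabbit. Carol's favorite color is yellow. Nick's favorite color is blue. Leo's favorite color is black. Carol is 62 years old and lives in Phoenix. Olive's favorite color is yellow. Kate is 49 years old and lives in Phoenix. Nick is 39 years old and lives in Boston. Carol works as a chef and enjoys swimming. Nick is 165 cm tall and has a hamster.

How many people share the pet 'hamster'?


Count: 2

2


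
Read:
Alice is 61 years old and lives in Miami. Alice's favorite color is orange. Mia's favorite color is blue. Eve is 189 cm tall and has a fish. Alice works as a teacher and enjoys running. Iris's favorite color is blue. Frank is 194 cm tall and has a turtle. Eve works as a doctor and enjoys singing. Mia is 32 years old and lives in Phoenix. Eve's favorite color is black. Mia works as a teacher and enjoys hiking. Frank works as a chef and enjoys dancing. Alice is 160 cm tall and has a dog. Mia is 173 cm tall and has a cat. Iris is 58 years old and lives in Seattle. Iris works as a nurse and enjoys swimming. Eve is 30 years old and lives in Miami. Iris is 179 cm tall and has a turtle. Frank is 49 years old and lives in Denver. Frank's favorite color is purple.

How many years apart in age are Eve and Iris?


30 vs 58, diff = 28

28


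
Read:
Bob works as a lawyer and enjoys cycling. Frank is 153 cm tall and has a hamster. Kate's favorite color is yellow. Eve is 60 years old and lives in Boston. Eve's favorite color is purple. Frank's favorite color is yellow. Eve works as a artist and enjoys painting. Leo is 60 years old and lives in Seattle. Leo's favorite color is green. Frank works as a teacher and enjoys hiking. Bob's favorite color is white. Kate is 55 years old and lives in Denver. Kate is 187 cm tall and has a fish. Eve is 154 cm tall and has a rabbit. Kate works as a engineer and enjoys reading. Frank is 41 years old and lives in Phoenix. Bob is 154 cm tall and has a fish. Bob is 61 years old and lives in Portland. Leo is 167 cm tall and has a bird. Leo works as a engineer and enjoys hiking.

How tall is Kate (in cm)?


Kate is 187 cm tall

187


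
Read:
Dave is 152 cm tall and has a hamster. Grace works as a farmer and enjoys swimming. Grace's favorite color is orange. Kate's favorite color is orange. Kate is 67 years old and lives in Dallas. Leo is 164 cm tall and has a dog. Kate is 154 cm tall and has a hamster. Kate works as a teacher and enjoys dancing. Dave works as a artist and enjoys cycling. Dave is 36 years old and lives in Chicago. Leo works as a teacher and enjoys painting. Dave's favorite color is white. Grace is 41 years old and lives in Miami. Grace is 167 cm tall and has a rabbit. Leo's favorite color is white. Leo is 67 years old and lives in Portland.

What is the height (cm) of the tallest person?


Tallest: Grace at 167 cm

167


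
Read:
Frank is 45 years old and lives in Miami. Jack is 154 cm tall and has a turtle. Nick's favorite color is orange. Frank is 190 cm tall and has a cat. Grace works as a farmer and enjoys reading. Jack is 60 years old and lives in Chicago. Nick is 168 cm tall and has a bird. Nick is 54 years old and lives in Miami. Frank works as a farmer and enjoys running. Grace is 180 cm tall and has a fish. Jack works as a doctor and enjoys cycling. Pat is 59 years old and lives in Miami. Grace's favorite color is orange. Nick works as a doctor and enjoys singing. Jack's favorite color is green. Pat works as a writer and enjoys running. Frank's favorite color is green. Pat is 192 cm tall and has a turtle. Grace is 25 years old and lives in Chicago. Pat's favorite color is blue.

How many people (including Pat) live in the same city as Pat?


Pat lives in Miami. Count = 3

3


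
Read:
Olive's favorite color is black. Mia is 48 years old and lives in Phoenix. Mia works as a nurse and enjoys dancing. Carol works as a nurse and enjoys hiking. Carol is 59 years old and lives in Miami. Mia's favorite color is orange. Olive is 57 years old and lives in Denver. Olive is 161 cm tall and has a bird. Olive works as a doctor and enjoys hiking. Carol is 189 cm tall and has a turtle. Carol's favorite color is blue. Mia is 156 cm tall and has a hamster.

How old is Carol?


Carol is 59 years old

59


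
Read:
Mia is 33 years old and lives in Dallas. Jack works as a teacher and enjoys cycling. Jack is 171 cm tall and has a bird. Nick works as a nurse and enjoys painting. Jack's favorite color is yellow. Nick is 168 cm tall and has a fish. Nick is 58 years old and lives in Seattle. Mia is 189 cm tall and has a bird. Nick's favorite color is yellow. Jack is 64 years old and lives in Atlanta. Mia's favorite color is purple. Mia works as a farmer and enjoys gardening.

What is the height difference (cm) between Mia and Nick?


|189 - 168| = 21

21


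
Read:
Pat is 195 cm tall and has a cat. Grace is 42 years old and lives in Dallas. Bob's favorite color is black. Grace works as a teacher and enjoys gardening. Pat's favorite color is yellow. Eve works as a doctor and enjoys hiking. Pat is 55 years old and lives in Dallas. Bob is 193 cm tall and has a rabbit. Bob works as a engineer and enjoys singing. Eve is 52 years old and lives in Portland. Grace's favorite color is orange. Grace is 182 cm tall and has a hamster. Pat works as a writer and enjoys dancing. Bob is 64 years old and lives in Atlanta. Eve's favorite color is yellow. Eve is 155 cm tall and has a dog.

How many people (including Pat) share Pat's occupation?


Pat is a writer. Count = 1

1


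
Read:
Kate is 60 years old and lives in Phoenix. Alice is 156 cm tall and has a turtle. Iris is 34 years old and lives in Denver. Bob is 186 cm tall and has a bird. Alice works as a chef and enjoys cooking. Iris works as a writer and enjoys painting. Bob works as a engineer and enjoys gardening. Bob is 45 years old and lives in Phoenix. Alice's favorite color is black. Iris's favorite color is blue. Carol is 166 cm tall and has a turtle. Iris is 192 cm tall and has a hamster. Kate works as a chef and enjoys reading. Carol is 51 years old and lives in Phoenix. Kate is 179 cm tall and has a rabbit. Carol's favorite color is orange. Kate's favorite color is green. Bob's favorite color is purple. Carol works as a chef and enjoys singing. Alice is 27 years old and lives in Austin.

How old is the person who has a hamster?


Person with hamster is Iris, age 34

34


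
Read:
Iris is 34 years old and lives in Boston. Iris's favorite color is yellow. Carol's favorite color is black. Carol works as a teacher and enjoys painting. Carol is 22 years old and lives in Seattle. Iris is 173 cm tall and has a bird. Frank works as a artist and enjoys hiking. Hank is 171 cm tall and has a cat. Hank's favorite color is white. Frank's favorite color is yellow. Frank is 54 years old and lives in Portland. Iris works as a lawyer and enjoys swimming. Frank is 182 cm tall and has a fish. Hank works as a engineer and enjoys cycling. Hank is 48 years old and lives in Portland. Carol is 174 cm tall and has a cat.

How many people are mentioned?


People: Carol, Iris, Hank, Frank. Count = 4

4


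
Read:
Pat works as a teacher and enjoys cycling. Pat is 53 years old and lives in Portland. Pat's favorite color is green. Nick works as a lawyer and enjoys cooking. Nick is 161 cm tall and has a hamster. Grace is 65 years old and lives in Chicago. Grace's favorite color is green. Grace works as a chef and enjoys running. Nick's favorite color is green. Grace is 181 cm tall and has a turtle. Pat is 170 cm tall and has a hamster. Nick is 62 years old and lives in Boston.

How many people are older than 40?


Filter: 3

3


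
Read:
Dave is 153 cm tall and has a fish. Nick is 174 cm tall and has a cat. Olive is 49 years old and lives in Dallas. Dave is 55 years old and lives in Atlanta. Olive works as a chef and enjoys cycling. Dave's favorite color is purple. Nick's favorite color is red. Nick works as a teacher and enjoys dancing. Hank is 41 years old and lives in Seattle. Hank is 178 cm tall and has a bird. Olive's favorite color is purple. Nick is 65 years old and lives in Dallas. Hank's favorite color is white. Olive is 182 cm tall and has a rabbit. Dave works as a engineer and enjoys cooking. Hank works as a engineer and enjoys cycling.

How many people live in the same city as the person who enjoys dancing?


Person with hobby dancing is Nick, city Dallas. Count = 2

2


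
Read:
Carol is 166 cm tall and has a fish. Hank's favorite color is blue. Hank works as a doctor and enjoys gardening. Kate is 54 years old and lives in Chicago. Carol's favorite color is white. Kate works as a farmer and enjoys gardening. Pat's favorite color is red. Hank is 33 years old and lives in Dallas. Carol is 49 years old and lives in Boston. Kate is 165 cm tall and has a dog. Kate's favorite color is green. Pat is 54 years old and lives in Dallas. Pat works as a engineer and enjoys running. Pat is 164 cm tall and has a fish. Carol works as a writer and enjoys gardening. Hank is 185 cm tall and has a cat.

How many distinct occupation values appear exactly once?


Unique occupation values: 4

4


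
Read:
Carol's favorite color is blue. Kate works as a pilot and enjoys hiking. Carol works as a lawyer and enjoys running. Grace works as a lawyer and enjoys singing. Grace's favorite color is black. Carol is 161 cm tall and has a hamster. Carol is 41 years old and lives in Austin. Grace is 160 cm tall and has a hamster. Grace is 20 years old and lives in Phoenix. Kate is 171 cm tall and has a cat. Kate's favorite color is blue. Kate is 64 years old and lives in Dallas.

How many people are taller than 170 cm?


Taller than 170: 1

1


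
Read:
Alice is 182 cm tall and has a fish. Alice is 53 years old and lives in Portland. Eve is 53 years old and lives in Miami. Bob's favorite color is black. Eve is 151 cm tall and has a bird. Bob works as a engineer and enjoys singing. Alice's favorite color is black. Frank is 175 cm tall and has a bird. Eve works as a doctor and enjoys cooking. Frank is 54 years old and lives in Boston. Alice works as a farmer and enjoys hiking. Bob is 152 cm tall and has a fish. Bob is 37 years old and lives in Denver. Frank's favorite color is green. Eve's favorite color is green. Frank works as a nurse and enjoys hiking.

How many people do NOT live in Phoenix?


Not in Phoenix: 4

4


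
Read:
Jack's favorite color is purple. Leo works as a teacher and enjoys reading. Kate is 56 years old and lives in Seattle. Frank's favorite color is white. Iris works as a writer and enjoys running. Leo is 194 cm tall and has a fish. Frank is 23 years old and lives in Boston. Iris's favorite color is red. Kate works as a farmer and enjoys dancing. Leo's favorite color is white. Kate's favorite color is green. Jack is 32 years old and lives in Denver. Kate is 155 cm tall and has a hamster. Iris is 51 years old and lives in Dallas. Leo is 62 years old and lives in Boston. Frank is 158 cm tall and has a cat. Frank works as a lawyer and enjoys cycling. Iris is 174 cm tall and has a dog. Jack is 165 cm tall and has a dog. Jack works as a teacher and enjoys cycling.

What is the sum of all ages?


51+62+56+23+32 = 224

224


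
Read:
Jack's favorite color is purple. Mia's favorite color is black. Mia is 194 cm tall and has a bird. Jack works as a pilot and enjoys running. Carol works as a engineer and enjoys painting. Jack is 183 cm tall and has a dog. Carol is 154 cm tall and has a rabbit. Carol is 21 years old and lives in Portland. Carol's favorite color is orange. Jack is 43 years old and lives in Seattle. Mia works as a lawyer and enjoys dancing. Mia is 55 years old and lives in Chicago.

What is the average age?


Sum=119, n=3, avg=39.67

39.67


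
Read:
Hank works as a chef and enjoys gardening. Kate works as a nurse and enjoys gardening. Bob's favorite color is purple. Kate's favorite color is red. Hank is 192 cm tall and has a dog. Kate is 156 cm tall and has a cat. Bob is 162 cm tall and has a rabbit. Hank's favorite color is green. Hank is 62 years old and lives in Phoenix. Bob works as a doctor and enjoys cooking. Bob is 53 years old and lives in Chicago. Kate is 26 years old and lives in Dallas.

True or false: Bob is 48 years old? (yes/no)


Bob is actually 53. no

no


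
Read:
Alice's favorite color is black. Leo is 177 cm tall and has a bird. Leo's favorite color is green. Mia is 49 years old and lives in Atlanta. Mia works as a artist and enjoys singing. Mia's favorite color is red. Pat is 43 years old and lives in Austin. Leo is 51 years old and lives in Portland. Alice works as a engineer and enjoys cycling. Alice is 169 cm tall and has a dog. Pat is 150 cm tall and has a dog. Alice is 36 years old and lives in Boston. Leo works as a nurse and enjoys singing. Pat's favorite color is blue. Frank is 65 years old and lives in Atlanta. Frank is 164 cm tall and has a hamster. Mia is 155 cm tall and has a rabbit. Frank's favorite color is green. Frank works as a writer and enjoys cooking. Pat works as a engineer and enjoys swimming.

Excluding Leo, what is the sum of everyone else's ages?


Sum (excluding Leo): 193

193


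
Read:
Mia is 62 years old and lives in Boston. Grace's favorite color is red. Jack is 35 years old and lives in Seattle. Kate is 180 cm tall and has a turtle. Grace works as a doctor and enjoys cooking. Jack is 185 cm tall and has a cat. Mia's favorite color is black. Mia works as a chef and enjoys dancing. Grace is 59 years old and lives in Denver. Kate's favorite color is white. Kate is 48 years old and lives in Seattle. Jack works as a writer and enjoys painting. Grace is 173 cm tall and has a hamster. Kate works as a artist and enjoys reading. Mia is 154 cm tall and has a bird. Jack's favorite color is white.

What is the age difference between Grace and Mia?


|59 - 62| = 3

3


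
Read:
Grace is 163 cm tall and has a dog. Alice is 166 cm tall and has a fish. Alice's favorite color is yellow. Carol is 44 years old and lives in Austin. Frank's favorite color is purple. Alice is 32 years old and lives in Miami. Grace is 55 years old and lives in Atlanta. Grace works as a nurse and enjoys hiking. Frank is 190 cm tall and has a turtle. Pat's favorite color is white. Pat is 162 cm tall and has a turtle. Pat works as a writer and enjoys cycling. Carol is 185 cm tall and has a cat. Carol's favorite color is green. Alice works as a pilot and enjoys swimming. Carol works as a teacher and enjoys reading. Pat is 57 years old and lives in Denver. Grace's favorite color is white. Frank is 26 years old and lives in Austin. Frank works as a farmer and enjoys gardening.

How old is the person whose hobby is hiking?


Person with hobby=hiking is Grace, age 55

55


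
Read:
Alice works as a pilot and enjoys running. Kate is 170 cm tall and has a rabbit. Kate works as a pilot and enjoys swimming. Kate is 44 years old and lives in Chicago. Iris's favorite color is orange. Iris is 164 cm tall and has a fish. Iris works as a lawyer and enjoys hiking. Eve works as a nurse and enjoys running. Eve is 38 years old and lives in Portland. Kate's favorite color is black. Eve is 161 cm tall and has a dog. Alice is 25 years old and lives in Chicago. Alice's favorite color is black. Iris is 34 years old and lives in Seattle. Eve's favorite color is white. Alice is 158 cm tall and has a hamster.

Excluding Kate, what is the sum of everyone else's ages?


Sum (excluding Kate): 97

97


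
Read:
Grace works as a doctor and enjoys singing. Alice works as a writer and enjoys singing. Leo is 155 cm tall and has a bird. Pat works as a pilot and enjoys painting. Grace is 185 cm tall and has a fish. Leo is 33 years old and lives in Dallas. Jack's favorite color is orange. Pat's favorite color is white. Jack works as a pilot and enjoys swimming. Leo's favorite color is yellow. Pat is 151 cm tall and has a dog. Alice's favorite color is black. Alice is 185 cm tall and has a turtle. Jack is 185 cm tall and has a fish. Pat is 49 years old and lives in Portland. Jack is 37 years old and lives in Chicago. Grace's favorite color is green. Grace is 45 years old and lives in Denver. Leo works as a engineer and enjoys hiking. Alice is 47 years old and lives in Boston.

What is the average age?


Sum=211, n=5, avg=42.2

42.2


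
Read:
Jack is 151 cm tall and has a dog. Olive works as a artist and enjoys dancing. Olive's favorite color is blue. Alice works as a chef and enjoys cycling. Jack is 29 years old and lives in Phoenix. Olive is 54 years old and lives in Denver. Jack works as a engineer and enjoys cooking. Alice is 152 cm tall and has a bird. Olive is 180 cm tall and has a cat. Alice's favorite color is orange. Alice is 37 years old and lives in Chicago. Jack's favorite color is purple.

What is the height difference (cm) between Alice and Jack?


|152 - 151| = 1

1


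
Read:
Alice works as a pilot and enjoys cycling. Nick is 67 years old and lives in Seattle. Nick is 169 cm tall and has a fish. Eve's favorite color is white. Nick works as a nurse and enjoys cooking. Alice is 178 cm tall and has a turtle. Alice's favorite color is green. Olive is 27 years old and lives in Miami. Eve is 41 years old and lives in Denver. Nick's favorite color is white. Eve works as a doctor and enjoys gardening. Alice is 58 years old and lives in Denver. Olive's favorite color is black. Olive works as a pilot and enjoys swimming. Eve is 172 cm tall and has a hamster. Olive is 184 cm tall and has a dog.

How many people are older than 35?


Filter: 3

3


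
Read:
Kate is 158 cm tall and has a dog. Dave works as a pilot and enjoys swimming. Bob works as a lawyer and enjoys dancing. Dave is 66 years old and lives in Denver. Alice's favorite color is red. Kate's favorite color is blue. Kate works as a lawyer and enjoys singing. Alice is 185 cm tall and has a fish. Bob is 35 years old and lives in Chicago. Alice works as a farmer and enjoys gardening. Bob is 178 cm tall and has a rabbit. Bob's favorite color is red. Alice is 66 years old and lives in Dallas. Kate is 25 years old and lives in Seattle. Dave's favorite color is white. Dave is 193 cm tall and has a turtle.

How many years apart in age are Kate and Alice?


25 vs 66, diff = 41

41


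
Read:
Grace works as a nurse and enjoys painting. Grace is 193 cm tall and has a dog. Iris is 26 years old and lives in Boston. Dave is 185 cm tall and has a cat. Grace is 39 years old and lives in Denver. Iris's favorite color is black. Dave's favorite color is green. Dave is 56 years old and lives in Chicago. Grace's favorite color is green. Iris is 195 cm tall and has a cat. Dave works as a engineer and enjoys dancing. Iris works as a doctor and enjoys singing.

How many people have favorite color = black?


Count: 1

1


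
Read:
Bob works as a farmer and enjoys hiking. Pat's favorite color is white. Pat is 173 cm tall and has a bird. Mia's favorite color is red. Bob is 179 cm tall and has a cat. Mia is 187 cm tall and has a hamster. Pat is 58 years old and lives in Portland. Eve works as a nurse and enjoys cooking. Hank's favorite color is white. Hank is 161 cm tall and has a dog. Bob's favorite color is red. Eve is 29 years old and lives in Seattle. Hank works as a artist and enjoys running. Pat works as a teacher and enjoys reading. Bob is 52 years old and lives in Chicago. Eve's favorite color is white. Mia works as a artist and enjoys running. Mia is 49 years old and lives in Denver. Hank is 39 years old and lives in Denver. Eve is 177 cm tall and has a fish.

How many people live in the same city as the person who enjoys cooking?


Person with hobby cooking is Eve, city Seattle. Count = 1

1


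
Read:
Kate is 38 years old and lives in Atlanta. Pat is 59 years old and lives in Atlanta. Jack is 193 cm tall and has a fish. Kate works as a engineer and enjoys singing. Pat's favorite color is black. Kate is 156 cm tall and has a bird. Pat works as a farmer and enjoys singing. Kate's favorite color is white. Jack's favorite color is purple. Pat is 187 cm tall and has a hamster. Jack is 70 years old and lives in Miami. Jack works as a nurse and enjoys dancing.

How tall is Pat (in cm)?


Pat is 187 cm tall

187


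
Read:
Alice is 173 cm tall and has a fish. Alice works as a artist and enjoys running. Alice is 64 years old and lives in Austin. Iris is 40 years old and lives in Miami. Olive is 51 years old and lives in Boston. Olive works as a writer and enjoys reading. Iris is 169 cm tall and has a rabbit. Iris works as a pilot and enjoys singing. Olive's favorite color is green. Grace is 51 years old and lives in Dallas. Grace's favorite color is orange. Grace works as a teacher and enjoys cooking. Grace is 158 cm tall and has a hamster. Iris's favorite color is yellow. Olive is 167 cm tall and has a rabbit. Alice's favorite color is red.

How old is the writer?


The writer is Olive, age 51

51


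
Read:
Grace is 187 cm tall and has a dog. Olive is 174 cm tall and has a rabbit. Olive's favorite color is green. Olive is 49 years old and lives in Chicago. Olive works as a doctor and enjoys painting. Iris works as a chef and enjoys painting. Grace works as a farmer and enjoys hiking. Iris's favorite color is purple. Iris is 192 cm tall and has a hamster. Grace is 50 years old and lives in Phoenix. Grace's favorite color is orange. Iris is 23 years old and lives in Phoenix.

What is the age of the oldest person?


Oldest: Grace at 50

50


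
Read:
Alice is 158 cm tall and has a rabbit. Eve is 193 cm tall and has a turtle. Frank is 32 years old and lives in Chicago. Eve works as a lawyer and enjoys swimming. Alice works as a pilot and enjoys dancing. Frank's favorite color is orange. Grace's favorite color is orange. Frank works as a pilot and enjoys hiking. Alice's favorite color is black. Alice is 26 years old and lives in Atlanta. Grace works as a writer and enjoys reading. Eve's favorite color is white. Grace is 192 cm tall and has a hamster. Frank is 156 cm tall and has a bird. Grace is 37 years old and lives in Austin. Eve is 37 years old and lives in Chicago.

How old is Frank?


Frank is 32 years old

32


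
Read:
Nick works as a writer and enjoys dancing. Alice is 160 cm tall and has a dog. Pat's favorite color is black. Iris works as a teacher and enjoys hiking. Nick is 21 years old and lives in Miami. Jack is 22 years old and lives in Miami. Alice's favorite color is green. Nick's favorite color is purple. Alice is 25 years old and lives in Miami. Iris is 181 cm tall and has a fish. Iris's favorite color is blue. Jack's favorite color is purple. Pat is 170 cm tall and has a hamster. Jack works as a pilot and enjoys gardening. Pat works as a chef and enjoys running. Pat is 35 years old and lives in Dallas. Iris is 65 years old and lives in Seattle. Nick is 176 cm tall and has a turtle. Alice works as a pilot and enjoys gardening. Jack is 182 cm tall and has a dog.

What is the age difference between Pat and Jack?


|35 - 22| = 13

13


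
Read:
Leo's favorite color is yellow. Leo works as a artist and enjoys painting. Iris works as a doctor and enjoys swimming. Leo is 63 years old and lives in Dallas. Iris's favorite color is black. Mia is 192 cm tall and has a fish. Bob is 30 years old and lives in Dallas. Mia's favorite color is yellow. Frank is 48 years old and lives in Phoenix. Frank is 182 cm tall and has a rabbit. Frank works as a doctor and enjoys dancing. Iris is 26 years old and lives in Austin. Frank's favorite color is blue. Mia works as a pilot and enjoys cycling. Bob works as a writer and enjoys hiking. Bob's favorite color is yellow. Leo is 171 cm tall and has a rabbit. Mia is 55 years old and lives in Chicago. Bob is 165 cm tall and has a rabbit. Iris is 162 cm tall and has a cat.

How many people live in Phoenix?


Count in Phoenix: 1

1


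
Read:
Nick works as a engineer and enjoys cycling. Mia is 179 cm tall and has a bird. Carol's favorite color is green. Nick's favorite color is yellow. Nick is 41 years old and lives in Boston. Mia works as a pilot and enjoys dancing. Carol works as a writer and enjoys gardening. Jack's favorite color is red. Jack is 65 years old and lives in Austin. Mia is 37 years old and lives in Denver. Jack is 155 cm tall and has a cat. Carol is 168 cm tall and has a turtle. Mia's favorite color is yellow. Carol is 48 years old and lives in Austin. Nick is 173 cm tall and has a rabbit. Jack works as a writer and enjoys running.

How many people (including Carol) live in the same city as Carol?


Carol lives in Austin. Count = 2

2


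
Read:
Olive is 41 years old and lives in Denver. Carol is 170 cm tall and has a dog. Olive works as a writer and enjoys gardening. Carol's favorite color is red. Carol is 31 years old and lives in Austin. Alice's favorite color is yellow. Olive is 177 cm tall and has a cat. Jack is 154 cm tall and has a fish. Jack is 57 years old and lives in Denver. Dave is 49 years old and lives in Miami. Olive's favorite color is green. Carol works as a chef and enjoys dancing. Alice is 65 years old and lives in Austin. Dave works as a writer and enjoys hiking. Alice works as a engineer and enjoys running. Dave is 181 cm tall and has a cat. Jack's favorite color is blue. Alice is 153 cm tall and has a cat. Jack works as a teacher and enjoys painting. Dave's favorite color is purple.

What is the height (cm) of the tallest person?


Tallest: Dave at 181 cm

181


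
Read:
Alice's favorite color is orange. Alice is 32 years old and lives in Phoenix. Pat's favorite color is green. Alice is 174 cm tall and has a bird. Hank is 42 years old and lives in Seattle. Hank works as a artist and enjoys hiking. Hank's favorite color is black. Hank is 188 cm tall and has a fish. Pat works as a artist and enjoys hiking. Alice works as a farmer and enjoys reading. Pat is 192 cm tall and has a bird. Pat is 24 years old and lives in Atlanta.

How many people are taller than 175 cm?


Taller than 175: 2

2


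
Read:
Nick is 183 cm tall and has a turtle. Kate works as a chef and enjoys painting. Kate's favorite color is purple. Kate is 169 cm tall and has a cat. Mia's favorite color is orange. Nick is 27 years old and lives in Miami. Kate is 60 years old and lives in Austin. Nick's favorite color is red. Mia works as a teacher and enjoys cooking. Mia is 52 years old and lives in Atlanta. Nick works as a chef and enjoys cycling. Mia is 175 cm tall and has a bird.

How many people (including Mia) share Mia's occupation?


Mia is a teacher. Count = 1

1
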